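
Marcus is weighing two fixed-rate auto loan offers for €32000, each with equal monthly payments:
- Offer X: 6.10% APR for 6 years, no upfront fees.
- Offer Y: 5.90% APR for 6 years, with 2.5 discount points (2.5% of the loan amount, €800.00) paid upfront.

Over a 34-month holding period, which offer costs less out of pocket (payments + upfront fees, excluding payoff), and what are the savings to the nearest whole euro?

Offer X: monthly rate = 6.1%/12 = 0.0050833; payment = 32,000 × 0.0050833 / (1 − (1+0.0050833)^−72) = €531.84.
Offer Y: at 5.90% the monthly rate is 0.0049167, so the payment is 32,000 × 0.0049167 / (1 − 1.0049167^−72) = €528.82.
Over 34 months: Offer X costs 34 × €531.84 = €18,082.56; Offer Y costs 34 × €528.82 + €800.00 = €18,779.88.
Offer X is cheaper by €18,779.88 − €18,082.56 = €697.32.

Offer X by €697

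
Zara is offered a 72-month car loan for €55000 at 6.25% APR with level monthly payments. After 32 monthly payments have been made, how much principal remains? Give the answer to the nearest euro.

€33,070

With monthly rate i = 6.25%/12 = 0.0052083, the balance after k of n payments is P · [(1+i)^n − (1+i)^k] / [(1+i)^n − 1].
(1+0.0052083)^72 = 1.45357613 and (1+0.0052083)^32 = 1.18084955, so the balance is 55,000 × (1.45357613 − 1.18084955) / (1.45357613 − 1) = €33,070.44.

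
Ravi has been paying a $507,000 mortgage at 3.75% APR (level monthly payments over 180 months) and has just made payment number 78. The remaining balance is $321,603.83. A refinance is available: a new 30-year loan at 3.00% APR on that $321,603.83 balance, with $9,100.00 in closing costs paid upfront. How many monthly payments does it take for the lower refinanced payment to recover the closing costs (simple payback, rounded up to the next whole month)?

Current payment = 507,000 × 3.75%/12 / (1 − (1+0.0031250)^−180) = $3,687.02.
Refinanced payment = 321,603.83 × 0.0025000 / (1 − (1+0.0025000)^−360) = $1,355.89.
Monthly savings = $3,687.02 − $1,355.89 = $2,331.13.
Break-even = $9,100.00 / $2,331.13 = 3.90 → 4 months.

4 months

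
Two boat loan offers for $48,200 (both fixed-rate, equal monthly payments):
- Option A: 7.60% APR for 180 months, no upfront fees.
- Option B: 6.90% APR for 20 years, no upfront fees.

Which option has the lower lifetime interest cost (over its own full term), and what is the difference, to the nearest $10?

Option A: at 7.60% the monthly rate is 0.0063333, so the payment is 48,200 × 0.0063333 / (1 − 1.0063333^−180) = $449.56.
Total interest on Option A = 180 × $449.56 − $48,200 = $32,720.80.
Option B: monthly rate = 6.9%/12 = 0.0057500; payment = 48,200 × 0.0057500 / (1 − (1+0.0057500)^−240) = $370.81.
Total interest on Option B = 240 × $370.81 − $48,200 = $40,794.40.
Option A is lower by $8,073.60.

Option A by $8,070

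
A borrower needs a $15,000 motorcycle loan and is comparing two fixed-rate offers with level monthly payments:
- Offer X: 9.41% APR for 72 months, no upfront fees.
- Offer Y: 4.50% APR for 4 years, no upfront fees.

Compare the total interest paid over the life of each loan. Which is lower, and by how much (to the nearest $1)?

Offer Y by $3,270

Offer X: at 9.41% the monthly rate is 0.0078417, so the payment is 15,000 × 0.0078417 / (1 − 1.0078417^−72) = $273.45.
Total interest on Offer X = 72 × $273.45 − $15,000 = $4,688.40.
Offer Y: monthly rate = 4.5%/12 = 0.0037500; payment = 15,000 × 0.0037500 / (1 − (1+0.0037500)^−48) = $342.05.
Total interest on Offer Y = 48 × $342.05 − $15,000 = $1,418.40.
Offer Y is lower by $3,270.00.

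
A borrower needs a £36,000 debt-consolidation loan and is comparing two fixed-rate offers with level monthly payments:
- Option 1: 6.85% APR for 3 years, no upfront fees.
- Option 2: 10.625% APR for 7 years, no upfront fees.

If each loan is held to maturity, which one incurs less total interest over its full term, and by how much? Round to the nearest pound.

Option 1 by £11,256

Option 1: monthly rate = 6.85%/12 = 0.0057083; payment = 36,000 × 0.0057083 / (1 − (1+0.0057083)^−36) = £1,109.11.
Total interest on Option 1 = 36 × £1,109.11 − £36,000 = £3,927.96.
Option 2: monthly rate = 10.625%/12 = 0.0088542; payment = 36,000 × 0.0088542 / (1 − (1+0.0088542)^−84) = £609.33.
Total interest on Option 2 = 84 × £609.33 − £36,000 = £15,183.72.
Option 1 is lower by £11,255.76.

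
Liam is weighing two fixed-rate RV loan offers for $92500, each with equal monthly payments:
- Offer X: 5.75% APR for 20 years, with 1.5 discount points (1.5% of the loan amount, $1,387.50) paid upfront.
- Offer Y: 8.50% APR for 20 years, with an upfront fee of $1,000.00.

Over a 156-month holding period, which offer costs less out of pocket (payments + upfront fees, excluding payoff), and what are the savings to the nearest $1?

Offer X: at 5.75% the monthly rate is 0.0047917, so the payment is 92,500 × 0.0047917 / (1 − 1.0047917^−240) = $649.43.
Offer Y: monthly rate = 8.5%/12 = 0.0070833; payment = 92,500 × 0.0070833 / (1 − (1+0.0070833)^−240) = $802.74.
Over 156 months: Offer X costs 156 × $649.43 + $1,387.50 = $102,698.58; Offer Y costs 156 × $802.74 + $1,000.00 = $126,227.44.
Offer X is cheaper by $126,227.44 − $102,698.58 = $23,528.86.

Offer X by $23,529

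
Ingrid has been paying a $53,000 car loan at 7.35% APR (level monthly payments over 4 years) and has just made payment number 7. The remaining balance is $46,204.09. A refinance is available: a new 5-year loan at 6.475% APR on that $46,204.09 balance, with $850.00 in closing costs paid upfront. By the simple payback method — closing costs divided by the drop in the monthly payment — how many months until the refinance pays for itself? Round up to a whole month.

3 months

Current payment = 53,000 × 7.35%/12 / (1 − (1+0.0061250)^−48) = $1,277.77.
Refinanced payment = 46,204.09 × 0.0053958 / (1 − (1+0.0053958)^−60) = $903.50.
Monthly savings = $1,277.77 − $903.50 = $374.27.
Break-even = $850.00 / $374.27 = 2.27 → 3 months.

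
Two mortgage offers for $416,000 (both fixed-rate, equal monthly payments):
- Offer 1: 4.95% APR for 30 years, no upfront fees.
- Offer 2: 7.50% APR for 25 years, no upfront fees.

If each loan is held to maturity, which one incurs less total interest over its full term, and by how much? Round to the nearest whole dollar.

Offer 1 by $122,887

Offer 1: monthly rate = 4.95%/12 = 0.0041250; payment = 416,000 × 0.0041250 / (1 − (1+0.0041250)^−360) = $2,220.48.
Total interest on Offer 1 = 360 × $2,220.48 − $416,000 = $383,372.80.
Offer 2: monthly rate = 7.5%/12 = 0.0062500; payment = 416,000 × 0.0062500 / (1 − (1+0.0062500)^−300) = $3,074.20.
Total interest on Offer 2 = 300 × $3,074.20 − $416,000 = $506,260.00.
Offer 1 is lower by $122,887.20.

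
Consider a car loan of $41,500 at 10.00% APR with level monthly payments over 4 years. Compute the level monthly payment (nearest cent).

At 10.00% the monthly rate is 0.0083333, so the payment is 41,500 × 0.0083333 / (1 − 1.0083333^−48) = $1,052.55.

$1,052.55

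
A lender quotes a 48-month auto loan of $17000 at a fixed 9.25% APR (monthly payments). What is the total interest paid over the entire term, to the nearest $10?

$3,400

At 9.25% the monthly rate is 0.0077083, so the payment is 17,000 × 0.0077083 / (1 − 1.0077083^−48) = $425.07.
Total paid = 48 × $425.07 = $20,403.36; interest = $20,403.36 − $17,000 = $3,403.36.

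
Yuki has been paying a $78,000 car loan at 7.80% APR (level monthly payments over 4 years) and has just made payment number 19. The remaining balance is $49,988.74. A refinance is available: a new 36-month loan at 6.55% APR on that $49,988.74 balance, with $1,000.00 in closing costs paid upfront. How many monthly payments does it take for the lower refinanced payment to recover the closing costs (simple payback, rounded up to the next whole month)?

3 months

Current payment = 78,000 × 7.8%/12 / (1 − (1+0.0065000)^−48) = $1,896.89.
Refinanced payment = 49,988.74 × 0.0054583 / (1 − (1+0.0054583)^−36) = $1,533.24.
Monthly savings = $1,896.89 − $1,533.24 = $363.65.
Break-even = $1,000.00 / $363.65 = 2.75 → 3 months.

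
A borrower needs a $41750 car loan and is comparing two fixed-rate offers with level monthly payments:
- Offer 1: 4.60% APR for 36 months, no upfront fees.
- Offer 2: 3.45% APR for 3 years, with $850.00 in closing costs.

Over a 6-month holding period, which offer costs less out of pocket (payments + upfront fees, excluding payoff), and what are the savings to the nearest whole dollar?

Offer 1: monthly rate = 4.6%/12 = 0.0038333; payment = 41,750 × 0.0038333 / (1 − (1+0.0038333)^−36) = $1,243.80.
Offer 2: at 3.45% the monthly rate is 0.0028750, so the payment is 41,750 × 0.0028750 / (1 − 1.0028750^−36) = $1,222.44.
Over 6 months: Offer 1 costs 6 × $1,243.80 = $7,462.80; Offer 2 costs 6 × $1,222.44 + $850.00 = $8,184.64.
Offer 1 is cheaper by $8,184.64 − $7,462.80 = $721.84.

Offer 1 by $722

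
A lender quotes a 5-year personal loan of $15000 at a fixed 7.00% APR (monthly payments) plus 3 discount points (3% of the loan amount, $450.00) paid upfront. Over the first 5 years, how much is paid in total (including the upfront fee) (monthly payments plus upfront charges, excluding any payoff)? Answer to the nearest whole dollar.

At 7.00% the monthly rate is 0.0058333, so the payment is 15,000 × 0.0058333 / (1 − 1.0058333^−60) = $297.02.
Total outlay = 60 × $297.02 + $450.00 = $18,271.20.

$18,271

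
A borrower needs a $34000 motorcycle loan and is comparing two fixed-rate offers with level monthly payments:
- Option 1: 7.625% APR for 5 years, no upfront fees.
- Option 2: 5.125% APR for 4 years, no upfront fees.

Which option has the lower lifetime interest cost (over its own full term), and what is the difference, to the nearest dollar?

Option 2 by $3,322

Option 1: at 7.625% the monthly rate is 0.0063542, so the payment is 34,000 × 0.0063542 / (1 − 1.0063542^−60) = $683.31.
Total interest on Option 1 = 60 × $683.31 − $34,000 = $6,998.60.
Option 2: monthly rate = 5.125%/12 = 0.0042708; payment = 34,000 × 0.0042708 / (1 − (1+0.0042708)^−48) = $784.92.
Total interest on Option 2 = 48 × $784.92 − $34,000 = $3,676.16.
Option 2 is lower by $3,322.44.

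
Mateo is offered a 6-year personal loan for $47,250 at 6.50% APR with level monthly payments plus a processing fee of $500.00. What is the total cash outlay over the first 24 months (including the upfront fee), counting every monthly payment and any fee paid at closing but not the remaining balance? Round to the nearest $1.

$19,562

At 6.50% the monthly rate is 0.0054167, so the payment is 47,250 × 0.0054167 / (1 − 1.0054167^−72) = $794.27.
Total outlay = 24 × $794.27 + $500.00 = $19,562.48.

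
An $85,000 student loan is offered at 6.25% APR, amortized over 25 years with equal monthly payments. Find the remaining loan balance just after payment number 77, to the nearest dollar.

$73,856

With monthly rate i = 6.25%/12 = 0.0052083, the balance after k of n payments is P · [(1+i)^n − (1+i)^k] / [(1+i)^n − 1].
(1+0.0052083)^300 = 4.75142733 and (1+0.0052083)^77 = 1.49182604, so the balance is 85,000 × (4.75142733 − 1.49182604) / (4.75142733 − 1) = $73,856.18.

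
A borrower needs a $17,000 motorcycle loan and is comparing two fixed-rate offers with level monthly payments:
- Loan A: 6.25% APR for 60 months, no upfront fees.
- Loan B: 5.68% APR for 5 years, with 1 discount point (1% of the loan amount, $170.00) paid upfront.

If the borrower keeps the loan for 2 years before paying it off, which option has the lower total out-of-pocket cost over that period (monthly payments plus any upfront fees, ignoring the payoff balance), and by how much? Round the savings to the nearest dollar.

Loan A by $62

Loan A: monthly rate = 6.25%/12 = 0.0052083; payment = 17,000 × 0.0052083 / (1 − (1+0.0052083)^−60) = $330.64.
Loan B: at 5.68% the monthly rate is 0.0047333, so the payment is 17,000 × 0.0047333 / (1 − 1.0047333^−60) = $326.13.
Over 24 months: Loan A costs 24 × $330.64 = $7,935.36; Loan B costs 24 × $326.13 + $170.00 = $7,997.12.
Loan A is cheaper by $7,997.12 − $7,935.36 = $61.76.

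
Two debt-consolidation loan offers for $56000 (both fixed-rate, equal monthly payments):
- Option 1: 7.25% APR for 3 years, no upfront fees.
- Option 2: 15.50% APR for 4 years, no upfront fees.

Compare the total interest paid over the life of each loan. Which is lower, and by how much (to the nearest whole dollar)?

Option 1: monthly rate = 7.25%/12 = 0.0060417; payment = 56,000 × 0.0060417 / (1 − (1+0.0060417)^−36) = $1,735.53.
Total interest on Option 1 = 36 × $1,735.53 − $56,000 = $6,479.08.
Option 2: at 15.50% the monthly rate is 0.0129167, so the payment is 56,000 × 0.0129167 / (1 − 1.0129167^−48) = $1,572.75.
Total interest on Option 2 = 48 × $1,572.75 − $56,000 = $19,492.00.
Option 1 is lower by $13,012.92.

Option 1 by $13,013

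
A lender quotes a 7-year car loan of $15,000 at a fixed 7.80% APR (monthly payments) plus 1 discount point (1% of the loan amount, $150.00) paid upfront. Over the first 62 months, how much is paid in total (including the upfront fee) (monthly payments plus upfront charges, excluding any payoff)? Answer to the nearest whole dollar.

At 7.80% the monthly rate is 0.0065000, so the payment is 15,000 × 0.0065000 / (1 − 1.0065000^−84) = $232.30.
Total outlay = 62 × $232.30 + $150.00 = $14,552.60.

$14,553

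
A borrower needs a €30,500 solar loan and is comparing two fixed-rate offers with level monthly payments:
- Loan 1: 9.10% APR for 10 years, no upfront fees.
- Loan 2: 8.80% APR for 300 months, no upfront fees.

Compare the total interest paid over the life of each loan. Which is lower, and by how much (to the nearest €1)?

Loan 1 by €28,976

Loan 1: at 9.10% the monthly rate is 0.0075833, so the payment is 30,500 × 0.0075833 / (1 − 1.0075833^−120) = €388.01.
Total interest on Loan 1 = 120 × €388.01 − €30,500 = €16,061.20.
Loan 2: at 8.80% the monthly rate is 0.0073333, so the payment is 30,500 × 0.0073333 / (1 − 1.0073333^−300) = €251.79.
Total interest on Loan 2 = 300 × €251.79 − €30,500 = €45,037.00.
Loan 1 is lower by €28,975.80.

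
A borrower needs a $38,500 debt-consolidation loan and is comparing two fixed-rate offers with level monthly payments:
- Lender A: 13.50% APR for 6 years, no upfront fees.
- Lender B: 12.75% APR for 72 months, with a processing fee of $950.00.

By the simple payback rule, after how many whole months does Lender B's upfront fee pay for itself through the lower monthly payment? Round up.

63 months

Lender A: monthly rate = 13.5%/12 = 0.0112500; payment = 38,500 × 0.0112500 / (1 − (1+0.0112500)^−72) = $783.05.
Lender B: at 12.75% the monthly rate is 0.0106250, so the payment is 38,500 × 0.0106250 / (1 − 1.0106250^−72) = $767.78.
Monthly savings = $783.05 − $767.78 = $15.27.
Break-even = $950.00 / $15.27 = 62.21 → 63 months.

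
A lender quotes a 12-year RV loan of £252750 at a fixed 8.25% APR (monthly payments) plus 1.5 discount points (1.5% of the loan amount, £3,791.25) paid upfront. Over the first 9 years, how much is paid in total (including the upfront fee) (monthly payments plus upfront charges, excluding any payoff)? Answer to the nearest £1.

At 8.25% the monthly rate is 0.0068750, so the payment is 252,750 × 0.0068750 / (1 − 1.0068750^−144) = £2,770.66.
Total outlay = 108 × £2,770.66 + £3,791.25 = £303,022.53.

£303,023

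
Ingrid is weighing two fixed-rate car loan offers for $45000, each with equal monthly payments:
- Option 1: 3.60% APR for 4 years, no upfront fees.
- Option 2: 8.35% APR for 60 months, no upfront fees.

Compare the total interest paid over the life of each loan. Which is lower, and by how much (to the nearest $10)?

Option 1 by $6,810

Option 1: at 3.60% the monthly rate is 0.0030000, so the payment is 45,000 × 0.0030000 / (1 − 1.0030000^−48) = $1,008.02.
Total interest on Option 1 = 48 × $1,008.02 − $45,000 = $3,384.96.
Option 2: monthly rate = 8.35%/12 = 0.0069583; payment = 45,000 × 0.0069583 / (1 − (1+0.0069583)^−60) = $919.99.
Total interest on Option 2 = 60 × $919.99 − $45,000 = $10,199.40.
Option 1 is lower by $6,814.44.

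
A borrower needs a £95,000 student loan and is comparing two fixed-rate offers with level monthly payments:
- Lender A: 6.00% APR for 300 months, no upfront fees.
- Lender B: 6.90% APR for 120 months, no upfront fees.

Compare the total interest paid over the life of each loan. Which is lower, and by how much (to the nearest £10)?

Lender A: monthly rate = 6%/12 = 0.0050000; payment = 95,000 × 0.0050000 / (1 − (1+0.0050000)^−300) = £612.09.
Total interest on Lender A = 300 × £612.09 − £95,000 = £88,627.00.
Lender B: monthly rate = 6.9%/12 = 0.0057500; payment = 95,000 × 0.0057500 / (1 − (1+0.0057500)^−120) = £1,098.14.
Total interest on Lender B = 120 × £1,098.14 − £95,000 = £36,776.80.
Lender B is lower by £51,850.20.

Lender B by £51,850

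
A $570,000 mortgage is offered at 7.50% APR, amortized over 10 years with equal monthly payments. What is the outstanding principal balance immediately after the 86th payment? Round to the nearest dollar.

With monthly rate i = 7.5%/12 = 0.0062500, the balance after k of n payments is P · [(1+i)^n − (1+i)^k] / [(1+i)^n − 1].
(1+0.0062500)^120 = 2.11206464 and (1+0.0062500)^86 = 1.70886136, so the balance is 570,000 × (2.11206464 − 1.70886136) / (2.11206464 − 1) = $206,665.92.

$206,666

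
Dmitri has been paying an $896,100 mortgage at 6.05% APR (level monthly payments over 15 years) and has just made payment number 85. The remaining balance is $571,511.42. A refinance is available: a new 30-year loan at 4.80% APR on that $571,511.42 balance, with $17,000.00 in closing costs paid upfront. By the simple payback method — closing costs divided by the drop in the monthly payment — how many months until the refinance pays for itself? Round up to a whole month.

Current payment = 896,100 × 6.05%/12 / (1 − (1+0.0050417)^−180) = $7,586.03.
Refinanced payment = 571,511.42 × 0.0040000 / (1 − (1+0.0040000)^−360) = $2,998.52.
Monthly savings = $7,586.03 − $2,998.52 = $4,587.51.
Break-even = $17,000.00 / $4,587.51 = 3.71 → 4 months.

4 months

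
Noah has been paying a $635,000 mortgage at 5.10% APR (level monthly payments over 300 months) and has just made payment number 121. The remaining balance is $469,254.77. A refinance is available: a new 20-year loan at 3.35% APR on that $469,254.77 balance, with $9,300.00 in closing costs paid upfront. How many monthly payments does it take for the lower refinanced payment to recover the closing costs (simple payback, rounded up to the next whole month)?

9 months

Current payment = 635,000 × 5.1%/12 / (1 − (1+0.0042500)^−300) = $3,749.24.
Refinanced payment = 469,254.77 × 0.0027917 / (1 − (1+0.0027917)^−240) = $2,685.46.
Monthly savings = $3,749.24 − $2,685.46 = $1,063.78.
Break-even = $9,300.00 / $1,063.78 = 8.74 → 9 months.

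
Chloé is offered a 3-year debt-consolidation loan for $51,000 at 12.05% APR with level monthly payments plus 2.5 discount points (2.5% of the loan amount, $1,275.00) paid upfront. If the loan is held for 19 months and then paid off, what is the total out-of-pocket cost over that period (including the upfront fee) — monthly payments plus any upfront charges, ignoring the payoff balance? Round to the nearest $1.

Monthly rate = 12.05%/12 = 0.0100417; payment = 51,000 × 0.0100417 / (1 − (1+0.0100417)^−36) = $1,695.15.
Total outlay = 19 × $1,695.15 + $1,275.00 = $33,482.85.

$33,483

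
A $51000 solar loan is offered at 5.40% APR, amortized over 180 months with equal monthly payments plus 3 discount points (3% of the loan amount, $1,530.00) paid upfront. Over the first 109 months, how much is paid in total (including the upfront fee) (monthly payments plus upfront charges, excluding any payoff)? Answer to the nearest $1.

$46,657

At 5.40% the monthly rate is 0.0045000, so the payment is 51,000 × 0.0045000 / (1 − 1.0045000^−180) = $414.01.
Total outlay = 109 × $414.01 + $1,530.00 = $46,657.09.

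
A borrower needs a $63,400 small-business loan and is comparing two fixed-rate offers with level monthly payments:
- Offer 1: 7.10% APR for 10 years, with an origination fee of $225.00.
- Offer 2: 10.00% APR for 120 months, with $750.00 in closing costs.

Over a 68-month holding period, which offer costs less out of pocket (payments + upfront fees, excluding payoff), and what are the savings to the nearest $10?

Offer 1 by $7,220

Offer 1: at 7.10% the monthly rate is 0.0059167, so the payment is 63,400 × 0.0059167 / (1 − 1.0059167^−120) = $739.40.
Offer 2: at 10.00% the monthly rate is 0.0083333, so the payment is 63,400 × 0.0083333 / (1 − 1.0083333^−120) = $837.84.
Over 68 months: Offer 1 costs 68 × $739.40 + $225.00 = $50,504.20; Offer 2 costs 68 × $837.84 + $750.00 = $57,723.12.
Offer 1 is cheaper by $57,723.12 − $50,504.20 = $7,218.92.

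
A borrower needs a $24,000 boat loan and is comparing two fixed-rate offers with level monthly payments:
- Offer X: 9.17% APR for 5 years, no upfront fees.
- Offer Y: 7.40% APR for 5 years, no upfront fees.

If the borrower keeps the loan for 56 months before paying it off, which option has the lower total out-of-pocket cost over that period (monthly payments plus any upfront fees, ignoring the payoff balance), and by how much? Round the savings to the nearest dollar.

Offer X: monthly rate = 9.17%/12 = 0.0076417; payment = 24,000 × 0.0076417 / (1 − (1+0.0076417)^−60) = $500.18.
Offer Y: at 7.40% the monthly rate is 0.0061667, so the payment is 24,000 × 0.0061667 / (1 − 1.0061667^−60) = $479.77.
Over 56 months: Offer X costs 56 × $500.18 = $28,010.08; Offer Y costs 56 × $479.77 = $26,867.12.
Offer Y is cheaper by $28,010.08 − $26,867.12 = $1,142.96.

Offer Y by $1,143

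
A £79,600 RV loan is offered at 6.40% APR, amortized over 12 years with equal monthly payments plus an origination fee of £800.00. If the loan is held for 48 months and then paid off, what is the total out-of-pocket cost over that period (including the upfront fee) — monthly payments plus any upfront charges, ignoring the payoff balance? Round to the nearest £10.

At 6.40% the monthly rate is 0.0053333, so the payment is 79,600 × 0.0053333 / (1 − 1.0053333^−144) = £793.35.
Total outlay = 48 × £793.35 + £800.00 = £38,880.80.

£38,880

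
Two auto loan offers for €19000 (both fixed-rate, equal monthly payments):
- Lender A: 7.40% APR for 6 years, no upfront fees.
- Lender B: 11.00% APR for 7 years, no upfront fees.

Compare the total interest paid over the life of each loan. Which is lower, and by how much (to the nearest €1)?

Lender A: at 7.40% the monthly rate is 0.0061667, so the payment is 19,000 × 0.0061667 / (1 − 1.0061667^−72) = €327.59.
Total interest on Lender A = 72 × €327.59 − €19,000 = €4,586.48.
Lender B: monthly rate = 11%/12 = 0.0091667; payment = 19,000 × 0.0091667 / (1 − (1+0.0091667)^−84) = €325.33.
Total interest on Lender B = 84 × €325.33 − €19,000 = €8,327.72.
Lender A is lower by €3,741.24.

Lender A by €3,741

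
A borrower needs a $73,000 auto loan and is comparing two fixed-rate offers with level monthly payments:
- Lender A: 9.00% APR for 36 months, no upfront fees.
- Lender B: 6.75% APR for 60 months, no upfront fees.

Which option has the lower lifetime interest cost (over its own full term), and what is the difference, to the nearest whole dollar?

Lender A by $2,644

Lender A: at 9.00% the monthly rate is 0.0075000, so the payment is 73,000 × 0.0075000 / (1 − 1.0075000^−36) = $2,321.38.
Total interest on Lender A = 36 × $2,321.38 − $73,000 = $10,569.68.
Lender B: at 6.75% the monthly rate is 0.0056250, so the payment is 73,000 × 0.0056250 / (1 − 1.0056250^−60) = $1,436.89.
Total interest on Lender B = 60 × $1,436.89 − $73,000 = $13,213.40.
Lender A is lower by $2,643.72.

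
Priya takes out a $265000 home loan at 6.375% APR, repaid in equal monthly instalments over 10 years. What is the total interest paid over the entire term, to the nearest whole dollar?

Monthly rate = 6.375%/12 = 0.0053125; payment = 265,000 × 0.0053125 / (1 − (1+0.0053125)^−120) = $2,992.19.
Total paid = 120 × $2,992.19 = $359,062.80; interest = $359,062.80 − $265,000 = $94,062.80.

$94,063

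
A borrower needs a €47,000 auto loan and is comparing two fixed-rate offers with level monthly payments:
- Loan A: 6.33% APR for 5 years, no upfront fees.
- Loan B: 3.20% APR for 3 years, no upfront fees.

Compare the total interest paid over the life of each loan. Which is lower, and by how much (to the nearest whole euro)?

Loan B by €5,598

Loan A: at 6.33% the monthly rate is 0.0052750, so the payment is 47,000 × 0.0052750 / (1 − 1.0052750^−60) = €915.87.
Total interest on Loan A = 60 × €915.87 − €47,000 = €7,952.20.
Loan B: at 3.20% the monthly rate is 0.0026667, so the payment is 47,000 × 0.0026667 / (1 − 1.0026667^−36) = €1,370.96.
Total interest on Loan B = 36 × €1,370.96 − €47,000 = €2,354.56.
Loan B is lower by €5,597.64.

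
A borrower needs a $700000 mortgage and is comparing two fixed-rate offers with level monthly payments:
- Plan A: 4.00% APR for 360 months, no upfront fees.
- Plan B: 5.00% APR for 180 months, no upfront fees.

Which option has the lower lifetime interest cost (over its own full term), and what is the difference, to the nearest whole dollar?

Plan B by $206,687

Plan A: at 4.00% the monthly rate is 0.0033333, so the payment is 700,000 × 0.0033333 / (1 − 1.0033333^−360) = $3,341.91.
Total interest on Plan A = 360 × $3,341.91 − $700,000 = $503,087.60.
Plan B: at 5.00% the monthly rate is 0.0041667, so the payment is 700,000 × 0.0041667 / (1 − 1.0041667^−180) = $5,535.56.
Total interest on Plan B = 180 × $5,535.56 − $700,000 = $296,400.80.
Plan B is lower by $206,686.80.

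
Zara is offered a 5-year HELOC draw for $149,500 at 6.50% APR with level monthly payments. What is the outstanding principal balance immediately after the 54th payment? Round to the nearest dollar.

With monthly rate i = 6.5%/12 = 0.0054167, the balance after k of n payments is P · [(1+i)^n − (1+i)^k] / [(1+i)^n − 1].
(1+0.0054167)^60 = 1.38281732 and (1+0.0054167)^54 = 1.33871562, so the balance is 149,500 × (1.38281732 − 1.33871562) / (1.38281732 − 1) = $17,222.85.

$17,223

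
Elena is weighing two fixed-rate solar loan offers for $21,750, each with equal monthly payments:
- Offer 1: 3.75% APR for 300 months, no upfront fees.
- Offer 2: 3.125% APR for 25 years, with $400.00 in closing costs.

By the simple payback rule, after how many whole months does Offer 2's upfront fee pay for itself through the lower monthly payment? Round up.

56 months

Offer 1: at 3.75% the monthly rate is 0.0031250, so the payment is 21,750 × 0.0031250 / (1 − 1.0031250^−300) = $111.82.
Offer 2: monthly rate = 3.125%/12 = 0.0026042; payment = 21,750 × 0.0026042 / (1 − (1+0.0026042)^−300) = $104.56.
Monthly savings = $111.82 − $104.56 = $7.26.
Break-even = $400.00 / $7.26 = 55.10 → 56 months.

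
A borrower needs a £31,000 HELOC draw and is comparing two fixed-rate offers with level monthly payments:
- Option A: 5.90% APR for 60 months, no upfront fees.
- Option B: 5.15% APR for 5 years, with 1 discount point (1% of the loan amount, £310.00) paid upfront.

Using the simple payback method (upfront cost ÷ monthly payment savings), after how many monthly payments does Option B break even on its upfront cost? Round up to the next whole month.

Option A: at 5.90% the monthly rate is 0.0049167, so the payment is 31,000 × 0.0049167 / (1 − 1.0049167^−60) = £597.88.
Option B: at 5.15% the monthly rate is 0.0042917, so the payment is 31,000 × 0.0042917 / (1 − 1.0042917^−60) = £587.14.
Monthly savings = £597.88 − £587.14 = £10.74.
Break-even = £310.00 / £10.74 = 28.86 → 29 months.

29 months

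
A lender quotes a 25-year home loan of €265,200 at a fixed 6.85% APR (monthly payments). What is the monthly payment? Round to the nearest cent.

At 6.85% the monthly rate is 0.0057083, so the payment is 265,200 × 0.0057083 / (1 − 1.0057083^−300) = €1,849.08.

€1,849.08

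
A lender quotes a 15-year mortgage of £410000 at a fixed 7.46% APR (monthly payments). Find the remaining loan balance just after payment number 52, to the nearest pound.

£333,994

With monthly rate i = 7.46%/12 = 0.0062167, the balance after k of n payments is P · [(1+i)^n − (1+i)^k] / [(1+i)^n − 1].
(1+0.0062167)^180 = 3.05120356 and (1+0.0062167)^52 = 1.38025186, so the balance is 410,000 × (3.05120356 − 1.38025186) / (3.05120356 − 1) = £333,994.25.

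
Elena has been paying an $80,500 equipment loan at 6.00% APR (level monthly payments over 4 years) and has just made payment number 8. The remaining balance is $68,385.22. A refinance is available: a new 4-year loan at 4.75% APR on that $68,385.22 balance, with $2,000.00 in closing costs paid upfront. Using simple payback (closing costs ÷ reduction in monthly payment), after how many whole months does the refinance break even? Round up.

Current payment = 80,500 × 6%/12 / (1 − (1+0.0050000)^−48) = $1,890.54.
Refinanced payment = 68,385.22 × 0.0039583 / (1 − (1+0.0039583)^−48) = $1,567.13.
Monthly savings = $1,890.54 − $1,567.13 = $323.41.
Break-even = $2,000.00 / $323.41 = 6.18 → 7 months.

7 months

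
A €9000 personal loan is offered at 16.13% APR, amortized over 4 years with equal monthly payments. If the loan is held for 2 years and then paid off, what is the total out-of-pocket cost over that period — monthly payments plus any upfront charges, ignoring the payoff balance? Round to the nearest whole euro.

€6,136

At 16.13% the monthly rate is 0.0134417, so the payment is 9,000 × 0.0134417 / (1 − 1.0134417^−48) = €255.66.
Total outlay = 24 × €255.66 = €6,135.84.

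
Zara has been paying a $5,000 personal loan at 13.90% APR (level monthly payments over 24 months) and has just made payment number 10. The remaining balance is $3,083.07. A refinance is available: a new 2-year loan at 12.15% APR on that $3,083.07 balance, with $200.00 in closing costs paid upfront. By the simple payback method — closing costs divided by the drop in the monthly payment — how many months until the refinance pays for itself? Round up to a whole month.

Current payment = 5,000 × 13.9%/12 / (1 − (1+0.0115833)^−24) = $239.83.
Refinanced payment = 3,083.07 × 0.0101250 / (1 − (1+0.0101250)^−24) = $145.35.
Monthly savings = $239.83 − $145.35 = $94.48.
Break-even = $200.00 / $94.48 = 2.12 → 3 months.

3 months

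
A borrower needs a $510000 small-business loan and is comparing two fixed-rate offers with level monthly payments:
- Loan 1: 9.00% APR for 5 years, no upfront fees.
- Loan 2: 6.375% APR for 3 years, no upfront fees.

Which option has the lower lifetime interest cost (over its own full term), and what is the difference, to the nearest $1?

Loan 2 by $73,534

Loan 1: monthly rate = 9%/12 = 0.0075000; payment = 510,000 × 0.0075000 / (1 − (1+0.0075000)^−60) = $10,586.76.
Total interest on Loan 1 = 60 × $10,586.76 − $510,000 = $125,205.60.
Loan 2: monthly rate = 6.375%/12 = 0.0053125; payment = 510,000 × 0.0053125 / (1 − (1+0.0053125)^−36) = $15,601.99.
Total interest on Loan 2 = 36 × $15,601.99 − $510,000 = $51,671.64.
Loan 2 is lower by $73,533.96.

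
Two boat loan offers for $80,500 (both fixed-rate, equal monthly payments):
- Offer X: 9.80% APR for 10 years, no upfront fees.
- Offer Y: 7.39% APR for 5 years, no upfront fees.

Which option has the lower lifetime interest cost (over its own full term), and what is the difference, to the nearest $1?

Offer X: monthly rate = 9.8%/12 = 0.0081667; payment = 80,500 × 0.0081667 / (1 − (1+0.0081667)^−120) = $1,054.92.
Total interest on Offer X = 120 × $1,054.92 − $80,500 = $46,090.40.
Offer Y: at 7.39% the monthly rate is 0.0061583, so the payment is 80,500 × 0.0061583 / (1 − 1.0061583^−60) = $1,608.85.
Total interest on Offer Y = 60 × $1,608.85 − $80,500 = $16,031.00.
Offer Y is lower by $30,059.40.

Offer Y by $30,059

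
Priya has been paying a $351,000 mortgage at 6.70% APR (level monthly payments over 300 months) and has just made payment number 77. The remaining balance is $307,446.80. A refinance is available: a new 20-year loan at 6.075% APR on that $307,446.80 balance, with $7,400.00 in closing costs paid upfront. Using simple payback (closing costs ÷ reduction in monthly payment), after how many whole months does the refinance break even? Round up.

38 months

Current payment = 351,000 × 6.7%/12 / (1 − (1+0.0055833)^−300) = $2,414.03.
Refinanced payment = 307,446.80 × 0.0050625 / (1 − (1+0.0050625)^−240) = $2,215.97.
Monthly savings = $2,414.03 − $2,215.97 = $198.06.
Break-even = $7,400.00 / $198.06 = 37.36 → 38 months.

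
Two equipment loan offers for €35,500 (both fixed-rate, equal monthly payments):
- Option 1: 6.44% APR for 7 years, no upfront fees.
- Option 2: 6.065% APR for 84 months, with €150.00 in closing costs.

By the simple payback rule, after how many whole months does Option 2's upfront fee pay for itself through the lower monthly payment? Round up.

24 months

Option 1: at 6.44% the monthly rate is 0.0053667, so the payment is 35,500 × 0.0053667 / (1 − 1.0053667^−84) = €526.12.
Option 2: monthly rate = 6.065%/12 = 0.0050542; payment = 35,500 × 0.0050542 / (1 − (1+0.0050542)^−84) = €519.71.
Monthly savings = €526.12 − €519.71 = €6.41.
Break-even = €150.00 / €6.41 = 23.40 → 24 months.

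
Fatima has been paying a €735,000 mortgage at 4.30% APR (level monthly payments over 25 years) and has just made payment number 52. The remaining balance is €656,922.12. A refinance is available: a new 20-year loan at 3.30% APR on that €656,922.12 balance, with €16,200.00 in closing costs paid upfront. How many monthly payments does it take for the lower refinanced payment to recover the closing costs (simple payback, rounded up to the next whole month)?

Current payment = 735,000 × 4.3%/12 / (1 − (1+0.0035833)^−300) = €4,002.38.
Refinanced payment = 656,922.12 × 0.0027500 / (1 − (1+0.0027500)^−240) = €3,742.72.
Monthly savings = €4,002.38 − €3,742.72 = €259.66.
Break-even = €16,200.00 / €259.66 = 62.39 → 63 months.

63 months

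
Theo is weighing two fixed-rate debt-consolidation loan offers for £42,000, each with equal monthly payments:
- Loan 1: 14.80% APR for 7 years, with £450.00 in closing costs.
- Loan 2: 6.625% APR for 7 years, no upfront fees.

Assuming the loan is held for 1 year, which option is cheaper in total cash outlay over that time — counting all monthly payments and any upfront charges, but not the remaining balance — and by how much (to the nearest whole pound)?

Loan 2 by £2,604

Loan 1: at 14.80% the monthly rate is 0.0123333, so the payment is 42,000 × 0.0123333 / (1 − 1.0123333^−84) = £805.76.
Loan 2: monthly rate = 6.625%/12 = 0.0055208; payment = 42,000 × 0.0055208 / (1 − (1+0.0055208)^−84) = £626.22.
Over 12 months: Loan 1 costs 12 × £805.76 + £450.00 = £10,119.12; Loan 2 costs 12 × £626.22 = £7,514.64.
Loan 2 is cheaper by £10,119.12 − £7,514.64 = £2,604.48.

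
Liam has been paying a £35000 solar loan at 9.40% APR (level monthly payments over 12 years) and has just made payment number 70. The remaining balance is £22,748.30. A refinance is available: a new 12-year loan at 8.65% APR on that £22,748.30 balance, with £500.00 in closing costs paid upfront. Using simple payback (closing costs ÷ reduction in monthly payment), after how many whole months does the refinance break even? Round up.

4 months

Current payment = 35,000 × 9.4%/12 / (1 − (1+0.0078333)^−144) = £406.24.
Refinanced payment = 22,748.30 × 0.0072083 / (1 − (1+0.0072083)^−144) = £254.42.
Monthly savings = £406.24 − £254.42 = £151.82.
Break-even = £500.00 / £151.82 = 3.29 → 4 months.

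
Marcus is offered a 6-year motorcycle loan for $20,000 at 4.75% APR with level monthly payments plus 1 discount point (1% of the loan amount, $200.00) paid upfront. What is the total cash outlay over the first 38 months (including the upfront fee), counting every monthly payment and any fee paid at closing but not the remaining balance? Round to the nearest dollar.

$12,352

At 4.75% the monthly rate is 0.0039583, so the payment is 20,000 × 0.0039583 / (1 − 1.0039583^−72) = $319.78.
Total outlay = 38 × $319.78 + $200.00 = $12,351.64.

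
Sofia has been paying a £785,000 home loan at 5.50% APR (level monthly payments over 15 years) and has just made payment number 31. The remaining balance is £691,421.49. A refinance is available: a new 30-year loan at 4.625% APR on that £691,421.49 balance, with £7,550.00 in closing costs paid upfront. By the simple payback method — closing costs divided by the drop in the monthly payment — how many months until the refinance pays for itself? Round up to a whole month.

3 months

Current payment = 785,000 × 5.5%/12 / (1 − (1+0.0045833)^−180) = £6,414.11.
Refinanced payment = 691,421.49 × 0.0038542 / (1 − (1+0.0038542)^−360) = £3,554.87.
Monthly savings = £6,414.11 − £3,554.87 = £2,859.24.
Break-even = £7,550.00 / £2,859.24 = 2.64 → 3 months.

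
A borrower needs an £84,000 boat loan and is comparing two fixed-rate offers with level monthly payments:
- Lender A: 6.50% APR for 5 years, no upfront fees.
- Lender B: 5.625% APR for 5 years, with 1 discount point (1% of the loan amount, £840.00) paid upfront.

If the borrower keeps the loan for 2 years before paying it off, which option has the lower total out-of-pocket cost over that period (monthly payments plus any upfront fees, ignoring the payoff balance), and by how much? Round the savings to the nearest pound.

Lender A by £19

Lender A: at 6.50% the monthly rate is 0.0054167, so the payment is 84,000 × 0.0054167 / (1 − 1.0054167^−60) = £1,643.56.
Lender B: at 5.625% the monthly rate is 0.0046875, so the payment is 84,000 × 0.0046875 / (1 − 1.0046875^−60) = £1,609.35.
Over 24 months: Lender A costs 24 × £1,643.56 = £39,445.44; Lender B costs 24 × £1,609.35 + £840.00 = £39,464.40.
Lender A is cheaper by £39,464.40 − £39,445.44 = £18.96.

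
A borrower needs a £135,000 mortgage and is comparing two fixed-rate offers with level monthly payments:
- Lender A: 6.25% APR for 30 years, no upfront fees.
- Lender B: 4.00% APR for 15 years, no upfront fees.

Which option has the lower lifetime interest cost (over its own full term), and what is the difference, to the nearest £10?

Lender A: monthly rate = 6.25%/12 = 0.0052083; payment = 135,000 × 0.0052083 / (1 − (1+0.0052083)^−360) = £831.22.
Total interest on Lender A = 360 × £831.22 − £135,000 = £164,239.20.
Lender B: at 4.00% the monthly rate is 0.0033333, so the payment is 135,000 × 0.0033333 / (1 − 1.0033333^−180) = £998.58.
Total interest on Lender B = 180 × £998.58 − £135,000 = £44,744.40.
Lender B is lower by £119,494.80.

Lender B by £119,490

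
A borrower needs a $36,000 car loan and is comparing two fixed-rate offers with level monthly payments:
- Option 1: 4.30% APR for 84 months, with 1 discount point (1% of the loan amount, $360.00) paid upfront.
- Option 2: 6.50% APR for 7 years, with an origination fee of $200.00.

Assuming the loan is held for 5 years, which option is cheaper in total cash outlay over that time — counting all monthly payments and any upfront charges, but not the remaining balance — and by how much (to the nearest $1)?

Option 1: monthly rate = 4.3%/12 = 0.0035833; payment = 36,000 × 0.0035833 / (1 − (1+0.0035833)^−84) = $497.06.
Option 2: monthly rate = 6.5%/12 = 0.0054167; payment = 36,000 × 0.0054167 / (1 − (1+0.0054167)^−84) = $534.58.
Over 60 months: Option 1 costs 60 × $497.06 + $360.00 = $30,183.60; Option 2 costs 60 × $534.58 + $200.00 = $32,274.80.
Option 1 is cheaper by $32,274.80 − $30,183.60 = $2,091.20.

Option 1 by $2,091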